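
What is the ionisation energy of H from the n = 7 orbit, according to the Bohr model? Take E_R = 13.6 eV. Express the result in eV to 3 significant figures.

E_n = −E_R·Z²/n² = −13.6 × 1²/7² eV = -0.278 eV
Ionisation energy = −E_n = 0.278 eV

0.278 eV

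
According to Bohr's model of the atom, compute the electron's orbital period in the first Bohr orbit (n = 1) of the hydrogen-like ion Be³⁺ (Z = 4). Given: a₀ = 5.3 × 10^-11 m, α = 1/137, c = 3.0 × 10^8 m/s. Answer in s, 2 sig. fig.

9.5 × 10^-18 s

r = n²a₀/Z = 1²·5.3 × 10^-11/4 = 1.3 × 10^-11 m
v = Zαc/n = 4·0.0073·3.0 × 10^8/1 = 8.8 × 10^6 m/s
T = 2πr/v = 9.5 × 10^-18 s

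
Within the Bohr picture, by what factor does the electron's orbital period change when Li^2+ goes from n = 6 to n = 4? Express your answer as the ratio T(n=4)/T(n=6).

T ∝ Z^-2 · n^3; with Z fixed, T ∝ n^3.
T(n=4)/T(n=6) = (4/6)^3 = 8/27

8/27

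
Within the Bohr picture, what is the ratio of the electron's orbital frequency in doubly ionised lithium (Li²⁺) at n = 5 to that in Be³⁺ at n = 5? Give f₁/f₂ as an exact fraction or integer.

f ∝ Z^2 · n^-3
f₁/f₂ = (3/4)^2 · (5/5)^-3 = 9/16

9/16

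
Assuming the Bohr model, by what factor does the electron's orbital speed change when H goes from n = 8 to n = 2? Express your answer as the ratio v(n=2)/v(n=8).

v ∝ Z^1 · n^-1; with Z fixed, v ∝ n^-1.
v(n=2)/v(n=8) = (2/8)^-1 = 4

4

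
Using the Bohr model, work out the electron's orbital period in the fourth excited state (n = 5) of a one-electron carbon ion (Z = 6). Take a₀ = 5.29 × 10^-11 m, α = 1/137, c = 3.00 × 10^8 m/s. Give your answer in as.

r = n²a₀/Z = 5²·5.29 × 10^-11/6 = 2.20 × 10^-10 m
v = Zαc/n = 6·0.00730·3.00 × 10^8/5 = 2.63 × 10^6 m/s
T = 2πr/v = 5.27 × 10^-16 s = 527 as

527 as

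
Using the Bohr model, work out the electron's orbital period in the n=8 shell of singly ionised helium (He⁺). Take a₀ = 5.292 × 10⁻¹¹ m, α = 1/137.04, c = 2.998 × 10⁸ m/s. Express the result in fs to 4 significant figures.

19.45 fs

r = n²a₀/Z = 8²·5.292 × 10⁻¹¹/2 = 1.693 × 10⁻⁹ m
v = Zαc/n = 2·0.007297·2.998 × 10⁸/8 = 5.469 × 10⁵ m/s
T = 2πr/v = 1.945 × 10⁻¹⁴ s = 19.45 fs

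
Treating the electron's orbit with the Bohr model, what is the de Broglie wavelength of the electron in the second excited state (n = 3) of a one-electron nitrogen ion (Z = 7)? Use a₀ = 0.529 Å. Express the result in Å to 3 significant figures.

1.42 Å

The Bohr quantisation condition is nλ = 2πr_n.
r_n = n²a₀/Z = 0.680 Å
λ = 2πr_n/n = 2π·0.680/3 = 1.42 Å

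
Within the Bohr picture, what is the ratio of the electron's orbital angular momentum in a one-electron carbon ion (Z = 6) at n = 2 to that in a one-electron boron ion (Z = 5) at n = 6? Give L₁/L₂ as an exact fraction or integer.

1/3

L = nℏ is independent of Z.
L₁/L₂ = n₁/n₂ = 2/6 = 1/3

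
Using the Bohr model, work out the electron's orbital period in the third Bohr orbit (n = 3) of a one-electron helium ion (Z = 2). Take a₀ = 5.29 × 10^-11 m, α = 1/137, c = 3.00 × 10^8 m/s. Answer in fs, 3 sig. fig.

r = n²a₀/Z = 3²·5.29 × 10^-11/2 = 2.38 × 10^-10 m
v = Zαc/n = 2·0.00730·3.00 × 10^8/3 = 1.46 × 10^6 m/s
T = 2πr/v = 1.02 × 10^-15 s = 1.02 fs

1.02 fs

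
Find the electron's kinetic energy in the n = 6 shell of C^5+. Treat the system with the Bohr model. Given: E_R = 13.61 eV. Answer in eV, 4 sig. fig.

For a Coulomb orbit the virial theorem gives K = −E_n.
E_n = −E_R·Z²/n², so K = E_R·Z²/n² = 13.61 × 6²/6² = 13.61 eV

13.61 eV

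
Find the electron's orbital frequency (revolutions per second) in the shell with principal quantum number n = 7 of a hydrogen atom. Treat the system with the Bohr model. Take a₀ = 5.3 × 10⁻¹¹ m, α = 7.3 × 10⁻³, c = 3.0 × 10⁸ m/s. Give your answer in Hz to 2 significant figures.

1.9 × 10¹³ Hz

r = n²a₀/Z = 2.6 × 10⁻⁹ m, v = Zαc/n = 3.1 × 10⁵ m/s
f = v/(2πr) = 1.9 × 10¹³ Hz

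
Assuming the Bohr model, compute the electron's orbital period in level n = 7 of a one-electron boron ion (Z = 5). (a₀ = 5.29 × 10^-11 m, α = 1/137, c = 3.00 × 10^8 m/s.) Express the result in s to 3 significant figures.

r = n²a₀/Z = 7²·5.29 × 10^-11/5 = 5.18 × 10^-10 m
v = Zαc/n = 5·0.00730·3.00 × 10^8/7 = 1.56 × 10^6 m/s
T = 2πr/v = 2.08 × 10^-15 s

2.08 × 10^-15 s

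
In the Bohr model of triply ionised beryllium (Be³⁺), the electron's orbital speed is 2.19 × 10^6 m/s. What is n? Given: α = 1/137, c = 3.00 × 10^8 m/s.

v_n = Zαc/n ⇒ n = Zαc/v = 4 × 0.00730 × 3.00 × 10^8 / 2.19 × 10^6 ≈ 4.00
n = 4

4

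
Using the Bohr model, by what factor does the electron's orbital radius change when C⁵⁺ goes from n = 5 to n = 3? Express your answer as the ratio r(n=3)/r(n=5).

r ∝ Z^-1 · n^2; with Z fixed, r ∝ n^2.
r(n=3)/r(n=5) = (3/5)^2 = 9/25

9/25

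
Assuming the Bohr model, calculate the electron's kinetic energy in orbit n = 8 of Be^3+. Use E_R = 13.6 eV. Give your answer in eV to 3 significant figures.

3.40 eV

For a Coulomb orbit the virial theorem gives K = −E_n.
E_n = −E_R·Z²/n², so K = E_R·Z²/n² = 13.6 × 4²/8² = 3.40 eV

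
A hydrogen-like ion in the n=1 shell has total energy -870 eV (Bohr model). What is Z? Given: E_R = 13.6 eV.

E_n = −E_R Z²/n² ⇒ Z² = −E_n n²/E_R = 870 × 1² / 13.6 ≈ 63.97
Z = 8

8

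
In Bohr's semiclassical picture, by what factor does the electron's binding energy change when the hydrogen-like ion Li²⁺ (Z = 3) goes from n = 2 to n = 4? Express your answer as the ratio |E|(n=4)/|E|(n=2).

|E| ∝ Z^2 · n^-2; with Z fixed, |E| ∝ n^-2.
|E|(n=4)/|E|(n=2) = (4/2)^-2 = 1/4

1/4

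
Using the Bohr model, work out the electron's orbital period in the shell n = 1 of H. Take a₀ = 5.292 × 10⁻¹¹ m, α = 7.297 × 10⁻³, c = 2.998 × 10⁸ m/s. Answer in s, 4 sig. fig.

1.520 × 10⁻¹⁶ s

r = n²a₀/Z = 1²·5.292 × 10⁻¹¹/1 = 5.292 × 10⁻¹¹ m
v = Zαc/n = 1·0.007297·2.998 × 10⁸/1 = 2.188 × 10⁶ m/s
T = 2πr/v = 1.520 × 10⁻¹⁶ s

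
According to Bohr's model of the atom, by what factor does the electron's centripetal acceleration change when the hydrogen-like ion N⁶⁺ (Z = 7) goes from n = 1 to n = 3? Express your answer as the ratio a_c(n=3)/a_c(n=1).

1/81

a_c ∝ Z^3 · n^-4; with Z fixed, a_c ∝ n^-4.
a_c(n=3)/a_c(n=1) = (3/1)^-4 = 1/81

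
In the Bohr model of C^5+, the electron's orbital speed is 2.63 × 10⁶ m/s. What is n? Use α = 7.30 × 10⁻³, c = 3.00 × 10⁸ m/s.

v_n = Zαc/n ⇒ n = Zαc/v = 6 × 0.00730 × 3.00 × 10⁸ / 2.63 × 10⁶ ≈ 5.00
n = 5

5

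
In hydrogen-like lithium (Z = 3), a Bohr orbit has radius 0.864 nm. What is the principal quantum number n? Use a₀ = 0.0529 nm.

r_n = n²a₀/Z ⇒ n² = rZ/a₀ = 0.864 × 3 / 0.0529 ≈ 49.00
n = 7

7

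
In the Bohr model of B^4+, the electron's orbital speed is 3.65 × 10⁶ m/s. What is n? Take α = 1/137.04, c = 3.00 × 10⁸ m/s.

3

v_n = Zαc/n ⇒ n = Zαc/v = 5 × 0.00730 × 3.00 × 10⁸ / 3.65 × 10⁶ ≈ 3.00
n = 3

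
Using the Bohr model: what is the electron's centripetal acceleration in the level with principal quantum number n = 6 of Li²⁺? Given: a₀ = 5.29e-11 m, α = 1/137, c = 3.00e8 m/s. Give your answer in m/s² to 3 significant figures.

1.89e21 m/s²

r = n²a₀/Z = 6.35e-10 m, v = Zαc/n = 1.09e6 m/s
a = v²/r = (1.09e6)² / 6.35e-10 = 1.89e21 m/s²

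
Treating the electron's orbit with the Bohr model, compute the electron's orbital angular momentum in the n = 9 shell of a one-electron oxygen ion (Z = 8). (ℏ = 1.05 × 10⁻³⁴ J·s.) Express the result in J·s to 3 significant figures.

9.45 × 10⁻³⁴ J·s

L_n = nℏ = 9 × 1.05 × 10⁻³⁴ = 9.45 × 10⁻³⁴ J·s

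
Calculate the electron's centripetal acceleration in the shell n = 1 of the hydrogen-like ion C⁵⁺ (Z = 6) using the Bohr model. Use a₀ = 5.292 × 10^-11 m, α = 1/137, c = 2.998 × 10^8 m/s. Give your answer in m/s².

1.955 × 10^25 m/s²

r = n²a₀/Z = 8.820 × 10^-12 m, v = Zαc/n = 1.313 × 10^7 m/s
a = v²/r = (1.313 × 10^7)² / 8.820 × 10^-12 = 1.955 × 10^25 m/s²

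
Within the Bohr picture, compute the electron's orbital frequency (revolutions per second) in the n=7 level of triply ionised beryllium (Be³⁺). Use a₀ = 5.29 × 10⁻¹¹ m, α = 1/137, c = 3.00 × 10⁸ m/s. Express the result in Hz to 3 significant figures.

3.07 × 10¹⁴ Hz

r = n²a₀/Z = 6.48 × 10⁻¹⁰ m, v = Zαc/n = 1.25 × 10⁶ m/s
f = v/(2πr) = 3.07 × 10¹⁴ Hz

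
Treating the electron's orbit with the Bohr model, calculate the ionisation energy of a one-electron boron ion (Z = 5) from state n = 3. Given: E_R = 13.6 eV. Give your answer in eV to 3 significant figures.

E_n = −E_R·Z²/n² = −13.6 × 5²/3² eV = -37.8 eV
Ionisation energy = −E_n = 37.8 eV

37.8 eV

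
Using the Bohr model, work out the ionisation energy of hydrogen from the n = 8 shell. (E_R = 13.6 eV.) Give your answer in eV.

0.212 eV

E_n = −E_R·Z²/n² = −13.6 × 1²/8² eV = -0.212 eV
Ionisation energy = −E_n = 0.212 eV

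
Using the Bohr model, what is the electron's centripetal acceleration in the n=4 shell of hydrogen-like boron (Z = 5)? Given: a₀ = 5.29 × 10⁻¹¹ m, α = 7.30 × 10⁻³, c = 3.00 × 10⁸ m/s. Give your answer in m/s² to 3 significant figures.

r = n²a₀/Z = 1.69 × 10⁻¹⁰ m, v = Zαc/n = 2.74 × 10⁶ m/s
a = v²/r = (2.74 × 10⁶)² / 1.69 × 10⁻¹⁰ = 4.43 × 10²² m/s²

4.43 × 10²² m/s²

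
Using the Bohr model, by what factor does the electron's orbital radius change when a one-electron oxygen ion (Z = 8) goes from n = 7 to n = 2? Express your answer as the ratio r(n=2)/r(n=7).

r ∝ Z^-1 · n^2; with Z fixed, r ∝ n^2.
r(n=2)/r(n=7) = (2/7)^2 = 4/49

4/49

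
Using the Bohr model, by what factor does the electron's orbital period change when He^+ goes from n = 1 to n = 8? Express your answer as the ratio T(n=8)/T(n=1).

512

T ∝ Z^-2 · n^3; with Z fixed, T ∝ n^3.
T(n=8)/T(n=1) = (8/1)^3 = 512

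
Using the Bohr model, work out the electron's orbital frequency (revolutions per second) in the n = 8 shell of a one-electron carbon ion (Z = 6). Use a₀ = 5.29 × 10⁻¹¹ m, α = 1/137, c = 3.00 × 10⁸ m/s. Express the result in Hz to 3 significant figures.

r = n²a₀/Z = 5.64 × 10⁻¹⁰ m, v = Zαc/n = 1.64 × 10⁶ m/s
f = v/(2πr) = 4.63 × 10¹⁴ Hz

4.63 × 10¹⁴ Hz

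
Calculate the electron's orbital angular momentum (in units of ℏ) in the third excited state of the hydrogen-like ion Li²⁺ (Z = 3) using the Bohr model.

4

L_n = nℏ, so L/ℏ = n = 4.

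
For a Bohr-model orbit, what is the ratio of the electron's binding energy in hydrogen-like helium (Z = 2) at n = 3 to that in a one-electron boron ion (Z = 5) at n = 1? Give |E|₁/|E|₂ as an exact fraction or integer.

4/225

|E| ∝ Z^2 · n^-2
|E|₁/|E|₂ = (2/5)^2 · (3/1)^-2 = 4/225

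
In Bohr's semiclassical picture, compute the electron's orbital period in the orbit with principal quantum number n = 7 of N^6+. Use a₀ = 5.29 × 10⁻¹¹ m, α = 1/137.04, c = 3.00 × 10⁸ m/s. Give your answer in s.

r = n²a₀/Z = 7²·5.29 × 10⁻¹¹/7 = 3.70 × 10⁻¹⁰ m
v = Zαc/n = 7·0.00730·3.00 × 10⁸/7 = 2.19 × 10⁶ m/s
T = 2πr/v = 1.06 × 10⁻¹⁵ s

1.06 × 10⁻¹⁵ s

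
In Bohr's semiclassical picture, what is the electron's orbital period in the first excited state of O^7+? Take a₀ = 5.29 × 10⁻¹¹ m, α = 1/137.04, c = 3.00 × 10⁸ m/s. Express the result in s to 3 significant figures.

1.90 × 10⁻¹⁷ s

r = n²a₀/Z = 2²·5.29 × 10⁻¹¹/8 = 2.65 × 10⁻¹¹ m
v = Zαc/n = 8·0.00730·3.00 × 10⁸/2 = 8.76 × 10⁶ m/s
T = 2πr/v = 1.90 × 10⁻¹⁷ s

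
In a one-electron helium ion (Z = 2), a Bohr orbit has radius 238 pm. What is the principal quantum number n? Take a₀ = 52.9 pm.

r_n = n²a₀/Z ⇒ n² = rZ/a₀ = 238 × 2 / 52.9 ≈ 9.00
n = 3

3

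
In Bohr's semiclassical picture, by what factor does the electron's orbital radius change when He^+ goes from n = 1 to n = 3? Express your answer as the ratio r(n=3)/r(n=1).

9

r ∝ Z^-1 · n^2; with Z fixed, r ∝ n^2.
r(n=3)/r(n=1) = (3/1)^2 = 9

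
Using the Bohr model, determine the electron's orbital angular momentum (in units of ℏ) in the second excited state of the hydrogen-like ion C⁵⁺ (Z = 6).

L_n = nℏ, so L/ℏ = n = 3.

3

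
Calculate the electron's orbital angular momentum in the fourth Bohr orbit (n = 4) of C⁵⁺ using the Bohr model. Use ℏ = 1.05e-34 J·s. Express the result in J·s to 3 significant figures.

4.20e-34 J·s

L_n = nℏ = 4 × 1.05e-34 = 4.20e-34 J·s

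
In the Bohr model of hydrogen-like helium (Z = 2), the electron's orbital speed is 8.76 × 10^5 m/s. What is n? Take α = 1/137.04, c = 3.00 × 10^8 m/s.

v_n = Zαc/n ⇒ n = Zαc/v = 2 × 0.00730 × 3.00 × 10^8 / 8.76 × 10^5 ≈ 5.00
n = 5

5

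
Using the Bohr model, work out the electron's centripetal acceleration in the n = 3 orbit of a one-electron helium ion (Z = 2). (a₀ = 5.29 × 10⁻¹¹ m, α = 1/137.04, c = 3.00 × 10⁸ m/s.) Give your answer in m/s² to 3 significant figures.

r = n²a₀/Z = 2.38 × 10⁻¹⁰ m, v = Zαc/n = 1.46 × 10⁶ m/s
a = v²/r = (1.46 × 10⁶)² / 2.38 × 10⁻¹⁰ = 8.95 × 10²¹ m/s²

8.95 × 10²¹ m/s²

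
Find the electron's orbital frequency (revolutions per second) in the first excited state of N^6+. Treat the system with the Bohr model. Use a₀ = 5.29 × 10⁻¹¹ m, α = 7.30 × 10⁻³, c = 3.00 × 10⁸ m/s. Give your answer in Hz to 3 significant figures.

4.04 × 10¹⁶ Hz

r = n²a₀/Z = 3.02 × 10⁻¹¹ m, v = Zαc/n = 7.67 × 10⁶ m/s
f = v/(2πr) = 4.04 × 10¹⁶ Hz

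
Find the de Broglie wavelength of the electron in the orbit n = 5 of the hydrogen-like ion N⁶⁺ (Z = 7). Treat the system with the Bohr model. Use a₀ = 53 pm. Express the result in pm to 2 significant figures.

The Bohr quantisation condition is nλ = 2πr_n.
r_n = n²a₀/Z = 190 pm
λ = 2πr_n/n = 2π·190/5 = 240 pm

240 pm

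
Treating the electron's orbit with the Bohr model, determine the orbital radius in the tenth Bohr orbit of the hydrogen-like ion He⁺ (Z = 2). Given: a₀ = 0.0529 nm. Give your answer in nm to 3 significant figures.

2.65 nm

r_n = n²a₀/Z = 10² × 0.0529 / 2
    = 100 × 0.0529 / 2 = 2.65 nm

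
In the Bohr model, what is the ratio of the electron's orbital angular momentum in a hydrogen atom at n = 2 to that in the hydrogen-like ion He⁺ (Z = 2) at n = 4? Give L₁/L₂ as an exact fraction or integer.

L = nℏ is independent of Z.
L₁/L₂ = n₁/n₂ = 2/4 = 1/2

1/2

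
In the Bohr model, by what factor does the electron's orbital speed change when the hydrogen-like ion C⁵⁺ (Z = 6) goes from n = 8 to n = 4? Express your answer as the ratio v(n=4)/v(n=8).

2

v ∝ Z^1 · n^-1; with Z fixed, v ∝ n^-1.
v(n=4)/v(n=8) = (4/8)^-1 = 2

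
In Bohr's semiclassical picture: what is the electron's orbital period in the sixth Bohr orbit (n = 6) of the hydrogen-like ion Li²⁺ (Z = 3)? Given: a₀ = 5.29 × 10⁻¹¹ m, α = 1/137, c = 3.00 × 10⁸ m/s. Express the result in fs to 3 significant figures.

3.64 fs

r = n²a₀/Z = 6²·5.29 × 10⁻¹¹/3 = 6.35 × 10⁻¹⁰ m
v = Zαc/n = 3·0.00730·3.00 × 10⁸/6 = 1.09 × 10⁶ m/s
T = 2πr/v = 3.64 × 10⁻¹⁵ s = 3.64 fs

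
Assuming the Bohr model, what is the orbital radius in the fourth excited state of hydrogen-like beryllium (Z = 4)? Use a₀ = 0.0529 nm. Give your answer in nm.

0.331 nm

r_n = n²a₀/Z = 5² × 0.0529 / 4
    = 25 × 0.0529 / 4 = 0.331 nm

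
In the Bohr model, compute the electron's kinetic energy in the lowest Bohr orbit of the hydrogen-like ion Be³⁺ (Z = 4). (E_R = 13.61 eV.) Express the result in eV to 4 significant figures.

217.8 eV

For a Coulomb orbit the virial theorem gives K = −E_n.
E_n = −E_R·Z²/n², so K = E_R·Z²/n² = 13.61 × 4²/1² = 217.8 eV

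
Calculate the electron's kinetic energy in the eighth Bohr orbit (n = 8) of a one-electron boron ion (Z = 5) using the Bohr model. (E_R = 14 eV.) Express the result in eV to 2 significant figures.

5.5 eV

For a Coulomb orbit the virial theorem gives K = −E_n.
E_n = −E_R·Z²/n², so K = E_R·Z²/n² = 14 × 5²/8² = 5.5 eV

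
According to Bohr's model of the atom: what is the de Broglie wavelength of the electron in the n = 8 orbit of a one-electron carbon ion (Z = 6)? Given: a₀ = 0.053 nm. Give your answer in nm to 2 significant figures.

0.44 nm

The Bohr quantisation condition is nλ = 2πr_n.
r_n = n²a₀/Z = 0.57 nm
λ = 2πr_n/n = 2π·0.57/8 = 0.44 nm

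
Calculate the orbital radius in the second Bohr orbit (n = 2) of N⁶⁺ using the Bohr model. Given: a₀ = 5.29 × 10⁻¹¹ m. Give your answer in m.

3.02 × 10⁻¹¹ m

r_n = n²a₀/Z = 2² × 5.29 × 10⁻¹¹ / 7
    = 4 × 5.29 × 10⁻¹¹ / 7 = 3.02 × 10⁻¹¹ m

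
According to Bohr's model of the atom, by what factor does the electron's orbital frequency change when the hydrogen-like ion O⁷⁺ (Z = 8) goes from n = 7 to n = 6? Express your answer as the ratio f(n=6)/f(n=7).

343/216

f ∝ Z^2 · n^-3; with Z fixed, f ∝ n^-3.
f(n=6)/f(n=7) = (6/7)^-3 = 343/216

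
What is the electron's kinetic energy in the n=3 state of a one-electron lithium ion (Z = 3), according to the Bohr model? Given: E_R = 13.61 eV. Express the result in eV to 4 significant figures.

For a Coulomb orbit the virial theorem gives K = −E_n.
E_n = −E_R·Z²/n², so K = E_R·Z²/n² = 13.61 × 3²/3² = 13.61 eV

13.61 eV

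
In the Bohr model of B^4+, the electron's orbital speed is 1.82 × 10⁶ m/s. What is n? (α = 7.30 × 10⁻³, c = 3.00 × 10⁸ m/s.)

6

v_n = Zαc/n ⇒ n = Zαc/v = 5 × 0.00730 × 3.00 × 10⁸ / 1.82 × 10⁶ ≈ 6.02
n = 6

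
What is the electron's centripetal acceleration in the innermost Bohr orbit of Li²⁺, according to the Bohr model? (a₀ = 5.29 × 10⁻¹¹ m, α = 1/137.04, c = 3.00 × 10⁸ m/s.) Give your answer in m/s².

2.45 × 10²⁴ m/s²

r = n²a₀/Z = 1.76 × 10⁻¹¹ m, v = Zαc/n = 6.57 × 10⁶ m/s
a = v²/r = (6.57 × 10⁶)² / 1.76 × 10⁻¹¹ = 2.45 × 10²⁴ m/s²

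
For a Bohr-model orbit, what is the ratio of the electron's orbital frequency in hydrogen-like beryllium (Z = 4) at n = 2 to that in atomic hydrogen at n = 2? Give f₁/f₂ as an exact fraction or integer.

f ∝ Z^2 · n^-3
f₁/f₂ = (4/1)^2 · (2/2)^-3 = 16

16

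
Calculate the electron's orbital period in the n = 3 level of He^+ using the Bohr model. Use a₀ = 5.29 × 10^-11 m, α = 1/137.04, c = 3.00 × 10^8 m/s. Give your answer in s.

r = n²a₀/Z = 3²·5.29 × 10^-11/2 = 2.38 × 10^-10 m
v = Zαc/n = 2·0.00730·3.00 × 10^8/3 = 1.46 × 10^6 m/s
T = 2πr/v = 1.02 × 10^-15 s

1.02 × 10^-15 s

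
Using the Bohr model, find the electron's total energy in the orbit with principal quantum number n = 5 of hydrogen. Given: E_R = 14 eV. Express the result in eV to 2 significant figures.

E_n = −E_R·Z²/n² = −14 × 1²/5² = -0.56 eV

-0.56 eV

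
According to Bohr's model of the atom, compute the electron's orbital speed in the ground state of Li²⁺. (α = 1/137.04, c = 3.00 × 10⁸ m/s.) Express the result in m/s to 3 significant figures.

v_n = Zαc/n = 3 × 0.00730 × 3.00 × 10⁸ / 1
    = 6.57 × 10⁶ m/s

6.57 × 10⁶ m/s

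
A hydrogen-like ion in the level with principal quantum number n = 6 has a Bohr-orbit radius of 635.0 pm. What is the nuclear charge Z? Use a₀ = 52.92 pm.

3

r_n = n²a₀/Z ⇒ Z = n²a₀/r = 6² × 52.92 / 635.0 ≈ 3.00
Z = 3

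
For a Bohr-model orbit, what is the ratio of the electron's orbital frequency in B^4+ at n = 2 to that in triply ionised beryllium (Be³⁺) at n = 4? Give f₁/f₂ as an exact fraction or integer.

f ∝ Z^2 · n^-3
f₁/f₂ = (5/4)^2 · (2/4)^-3 = 25/2

25/2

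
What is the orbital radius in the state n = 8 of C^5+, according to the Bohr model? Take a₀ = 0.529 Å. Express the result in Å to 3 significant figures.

5.64 Å

r_n = n²a₀/Z = 8² × 0.529 / 6
    = 64 × 0.529 / 6 = 5.64 Å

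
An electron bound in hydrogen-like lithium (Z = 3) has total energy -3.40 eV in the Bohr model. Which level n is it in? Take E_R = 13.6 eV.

6

E_n = −E_R Z²/n² ⇒ n² = E_R Z²/(−E_n) = 13.6 × 3² / 3.40 ≈ 36.00
n = 6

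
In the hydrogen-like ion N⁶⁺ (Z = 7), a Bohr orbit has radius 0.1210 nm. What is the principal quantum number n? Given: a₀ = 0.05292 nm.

r_n = n²a₀/Z ⇒ n² = rZ/a₀ = 0.1210 × 7 / 0.05292 ≈ 16.01
n = 4

4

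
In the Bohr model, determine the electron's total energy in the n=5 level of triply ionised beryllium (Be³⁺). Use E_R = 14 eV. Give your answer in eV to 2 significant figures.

E_n = −E_R·Z²/n² = −14 × 4²/5² = -9.0 eV

-9.0 eV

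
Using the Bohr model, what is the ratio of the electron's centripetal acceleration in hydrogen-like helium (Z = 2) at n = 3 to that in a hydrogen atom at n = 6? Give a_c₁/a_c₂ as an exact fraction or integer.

128

a_c ∝ Z^3 · n^-4
a_c₁/a_c₂ = (2/1)^3 · (3/6)^-4 = 128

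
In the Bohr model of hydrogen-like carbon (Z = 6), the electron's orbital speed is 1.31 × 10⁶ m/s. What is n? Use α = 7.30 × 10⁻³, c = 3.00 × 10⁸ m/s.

v_n = Zαc/n ⇒ n = Zαc/v = 6 × 0.00730 × 3.00 × 10⁸ / 1.31 × 10⁶ ≈ 10.03
n = 10

10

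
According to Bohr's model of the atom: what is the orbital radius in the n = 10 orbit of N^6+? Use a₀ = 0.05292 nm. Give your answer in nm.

r_n = n²a₀/Z = 10² × 0.05292 / 7
    = 100 × 0.05292 / 7 = 0.7560 nm

0.7560 nm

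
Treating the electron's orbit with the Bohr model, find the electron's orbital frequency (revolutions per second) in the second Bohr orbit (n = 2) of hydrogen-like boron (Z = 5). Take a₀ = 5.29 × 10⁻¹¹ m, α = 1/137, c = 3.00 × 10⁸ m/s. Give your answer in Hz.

2.06 × 10¹⁶ Hz

r = n²a₀/Z = 4.23 × 10⁻¹¹ m, v = Zαc/n = 5.47 × 10⁶ m/s
f = v/(2πr) = 2.06 × 10¹⁶ Hz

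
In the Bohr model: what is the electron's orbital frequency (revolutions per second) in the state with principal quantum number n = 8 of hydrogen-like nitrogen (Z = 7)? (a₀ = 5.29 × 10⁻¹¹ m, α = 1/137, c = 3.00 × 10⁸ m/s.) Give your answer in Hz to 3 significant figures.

r = n²a₀/Z = 4.84 × 10⁻¹⁰ m, v = Zαc/n = 1.92 × 10⁶ m/s
f = v/(2πr) = 6.31 × 10¹⁴ Hz

6.31 × 10¹⁴ Hz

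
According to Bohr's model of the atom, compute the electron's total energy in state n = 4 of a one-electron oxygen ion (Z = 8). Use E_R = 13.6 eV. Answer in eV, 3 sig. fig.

-54.4 eV

E_n = −E_R·Z²/n² = −13.6 × 8²/4² = -54.4 eV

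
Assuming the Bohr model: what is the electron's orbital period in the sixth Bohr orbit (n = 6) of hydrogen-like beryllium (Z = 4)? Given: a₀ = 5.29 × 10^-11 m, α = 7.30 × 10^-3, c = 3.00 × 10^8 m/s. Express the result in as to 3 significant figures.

2050 as

r = n²a₀/Z = 6²·5.29 × 10^-11/4 = 4.76 × 10^-10 m
v = Zαc/n = 4·0.00730·3.00 × 10^8/6 = 1.46 × 10^6 m/s
T = 2πr/v = 2.05 × 10^-15 s = 2050 as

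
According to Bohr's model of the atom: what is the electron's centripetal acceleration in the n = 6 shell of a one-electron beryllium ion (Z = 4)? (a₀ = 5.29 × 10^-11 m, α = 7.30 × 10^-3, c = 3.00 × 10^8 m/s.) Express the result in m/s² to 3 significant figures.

4.48 × 10^21 m/s²

r = n²a₀/Z = 4.76 × 10^-10 m, v = Zαc/n = 1.46 × 10^6 m/s
a = v²/r = (1.46 × 10^6)² / 4.76 × 10^-10 = 4.48 × 10^21 m/s²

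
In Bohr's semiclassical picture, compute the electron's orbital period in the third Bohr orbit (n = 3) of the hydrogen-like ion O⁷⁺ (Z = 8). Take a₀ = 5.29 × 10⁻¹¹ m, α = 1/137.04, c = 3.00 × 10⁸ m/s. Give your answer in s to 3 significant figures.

6.41 × 10⁻¹⁷ s

r = n²a₀/Z = 3²·5.29 × 10⁻¹¹/8 = 5.95 × 10⁻¹¹ m
v = Zαc/n = 8·0.00730·3.00 × 10⁸/3 = 5.84 × 10⁶ m/s
T = 2πr/v = 6.41 × 10⁻¹⁷ s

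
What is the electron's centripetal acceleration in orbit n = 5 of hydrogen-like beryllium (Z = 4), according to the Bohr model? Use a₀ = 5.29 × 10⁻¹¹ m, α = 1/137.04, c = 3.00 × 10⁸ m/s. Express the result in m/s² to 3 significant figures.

9.28 × 10²¹ m/s²

r = n²a₀/Z = 3.31 × 10⁻¹⁰ m, v = Zαc/n = 1.75 × 10⁶ m/s
a = v²/r = (1.75 × 10⁶)² / 3.31 × 10⁻¹⁰ = 9.28 × 10²¹ m/s²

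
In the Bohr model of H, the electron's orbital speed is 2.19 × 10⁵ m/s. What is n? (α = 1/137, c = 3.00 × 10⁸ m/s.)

v_n = Zαc/n ⇒ n = Zαc/v = 1 × 0.00730 × 3.00 × 10⁸ / 2.19 × 10⁵ ≈ 10.00
n = 10

10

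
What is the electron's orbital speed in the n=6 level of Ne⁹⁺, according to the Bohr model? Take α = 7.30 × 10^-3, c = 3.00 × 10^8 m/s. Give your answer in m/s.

3.65 × 10^6 m/s

v_n = Zαc/n = 10 × 0.00730 × 3.00 × 10^8 / 6
    = 3.65 × 10^6 m/s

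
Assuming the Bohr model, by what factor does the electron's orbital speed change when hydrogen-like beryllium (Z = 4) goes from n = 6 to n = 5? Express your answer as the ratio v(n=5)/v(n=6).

v ∝ Z^1 · n^-1; with Z fixed, v ∝ n^-1.
v(n=5)/v(n=6) = (5/6)^-1 = 6/5

6/5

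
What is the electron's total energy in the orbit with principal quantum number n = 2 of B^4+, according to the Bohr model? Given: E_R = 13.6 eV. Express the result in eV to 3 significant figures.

-85.0 eV

E_n = −E_R·Z²/n² = −13.6 × 5²/2² = -85.0 eV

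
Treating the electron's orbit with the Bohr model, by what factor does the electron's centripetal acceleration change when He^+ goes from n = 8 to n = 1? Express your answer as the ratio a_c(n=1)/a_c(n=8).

4096

a_c ∝ Z^3 · n^-4; with Z fixed, a_c ∝ n^-4.
a_c(n=1)/a_c(n=8) = (1/8)^-4 = 4096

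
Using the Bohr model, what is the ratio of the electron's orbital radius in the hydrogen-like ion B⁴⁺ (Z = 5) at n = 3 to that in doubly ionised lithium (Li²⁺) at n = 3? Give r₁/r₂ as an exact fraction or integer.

3/5

r ∝ Z^-1 · n^2
r₁/r₂ = (5/3)^-1 · (3/3)^2 = 3/5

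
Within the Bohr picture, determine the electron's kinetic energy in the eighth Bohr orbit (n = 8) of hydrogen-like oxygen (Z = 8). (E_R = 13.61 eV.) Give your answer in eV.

13.61 eV

For a Coulomb orbit the virial theorem gives K = −E_n.
E_n = −E_R·Z²/n², so K = E_R·Z²/n² = 13.61 × 8²/8² = 13.61 eV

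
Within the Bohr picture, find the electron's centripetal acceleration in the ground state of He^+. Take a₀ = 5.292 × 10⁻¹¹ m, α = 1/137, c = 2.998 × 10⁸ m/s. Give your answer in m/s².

7.239 × 10²³ m/s²

r = n²a₀/Z = 2.646 × 10⁻¹¹ m, v = Zαc/n = 4.377 × 10⁶ m/s
a = v²/r = (4.377 × 10⁶)² / 2.646 × 10⁻¹¹ = 7.239 × 10²³ m/s²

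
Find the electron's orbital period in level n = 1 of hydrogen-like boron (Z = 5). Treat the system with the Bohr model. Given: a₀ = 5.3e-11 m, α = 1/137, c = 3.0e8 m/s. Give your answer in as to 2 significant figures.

6.1 as

r = n²a₀/Z = 1²·5.3e-11/5 = 1.1e-11 m
v = Zαc/n = 5·0.0073·3.0e8/1 = 1.1e7 m/s
T = 2πr/v = 6.1e-18 s = 6.1 as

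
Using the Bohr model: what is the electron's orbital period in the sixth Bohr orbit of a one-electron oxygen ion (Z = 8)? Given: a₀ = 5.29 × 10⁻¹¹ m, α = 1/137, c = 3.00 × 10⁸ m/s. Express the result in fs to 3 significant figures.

r = n²a₀/Z = 6²·5.29 × 10⁻¹¹/8 = 2.38 × 10⁻¹⁰ m
v = Zαc/n = 8·0.00730·3.00 × 10⁸/6 = 2.92 × 10⁶ m/s
T = 2πr/v = 5.12 × 10⁻¹⁶ s = 0.512 fs

0.512 fs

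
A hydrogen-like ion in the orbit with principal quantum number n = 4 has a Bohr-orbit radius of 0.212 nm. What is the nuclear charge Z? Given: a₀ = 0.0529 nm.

r_n = n²a₀/Z ⇒ Z = n²a₀/r = 4² × 0.0529 / 0.212 ≈ 3.99
Z = 4

4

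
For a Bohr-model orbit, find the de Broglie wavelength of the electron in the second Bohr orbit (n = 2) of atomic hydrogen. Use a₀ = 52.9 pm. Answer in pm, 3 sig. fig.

The Bohr quantisation condition is nλ = 2πr_n.
r_n = n²a₀/Z = 212 pm
λ = 2πr_n/n = 2π·212/2 = 665 pm

665 pm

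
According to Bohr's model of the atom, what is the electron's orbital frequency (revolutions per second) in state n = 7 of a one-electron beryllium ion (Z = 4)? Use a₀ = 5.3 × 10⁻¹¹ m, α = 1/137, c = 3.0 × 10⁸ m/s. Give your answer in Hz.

3.1 × 10¹⁴ Hz

r = n²a₀/Z = 6.5 × 10⁻¹⁰ m, v = Zαc/n = 1.3 × 10⁶ m/s
f = v/(2πr) = 3.1 × 10¹⁴ Hz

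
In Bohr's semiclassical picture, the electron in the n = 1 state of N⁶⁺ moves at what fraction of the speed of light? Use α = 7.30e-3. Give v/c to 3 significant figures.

0.0511

v_n = Zαc/n, so v/c = Zα/n = 7 × 0.00730 / 1 = 0.0511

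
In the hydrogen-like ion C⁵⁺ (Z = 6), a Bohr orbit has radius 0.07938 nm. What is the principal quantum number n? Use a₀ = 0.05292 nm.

r_n = n²a₀/Z ⇒ n² = rZ/a₀ = 0.07938 × 6 / 0.05292 ≈ 9.00
n = 3

3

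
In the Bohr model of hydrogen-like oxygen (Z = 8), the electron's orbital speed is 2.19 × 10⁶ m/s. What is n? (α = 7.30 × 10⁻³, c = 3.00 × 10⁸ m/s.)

v_n = Zαc/n ⇒ n = Zαc/v = 8 × 0.00730 × 3.00 × 10⁸ / 2.19 × 10⁶ ≈ 8.00
n = 8

8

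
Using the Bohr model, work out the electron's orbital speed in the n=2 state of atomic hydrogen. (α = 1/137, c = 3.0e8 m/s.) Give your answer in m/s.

v_n = Zαc/n = 1 × 0.0073 × 3.0e8 / 2
    = 1.1e6 m/s

1.1e6 m/s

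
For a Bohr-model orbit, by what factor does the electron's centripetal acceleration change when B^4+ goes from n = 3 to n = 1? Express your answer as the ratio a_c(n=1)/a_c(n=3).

81

a_c ∝ Z^3 · n^-4; with Z fixed, a_c ∝ n^-4.
a_c(n=1)/a_c(n=3) = (1/3)^-4 = 81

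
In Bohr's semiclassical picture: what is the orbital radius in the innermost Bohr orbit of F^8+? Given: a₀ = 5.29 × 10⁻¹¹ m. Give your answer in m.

5.88 × 10⁻¹² m

r_n = n²a₀/Z = 1² × 5.29 × 10⁻¹¹ / 9
    = 1 × 5.29 × 10⁻¹¹ / 9 = 5.88 × 10⁻¹² m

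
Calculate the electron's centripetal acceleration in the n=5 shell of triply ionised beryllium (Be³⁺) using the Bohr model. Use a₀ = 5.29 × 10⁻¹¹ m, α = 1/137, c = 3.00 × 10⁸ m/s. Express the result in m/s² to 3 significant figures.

r = n²a₀/Z = 3.31 × 10⁻¹⁰ m, v = Zαc/n = 1.75 × 10⁶ m/s
a = v²/r = (1.75 × 10⁶)² / 3.31 × 10⁻¹⁰ = 9.28 × 10²¹ m/s²

9.28 × 10²¹ m/s²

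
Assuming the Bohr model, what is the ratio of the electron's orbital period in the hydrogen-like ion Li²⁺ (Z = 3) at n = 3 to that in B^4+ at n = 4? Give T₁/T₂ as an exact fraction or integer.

75/64

T ∝ Z^-2 · n^3
T₁/T₂ = (3/5)^-2 · (3/4)^3 = 75/64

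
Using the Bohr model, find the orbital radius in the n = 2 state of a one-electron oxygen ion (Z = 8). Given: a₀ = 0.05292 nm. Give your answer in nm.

0.02646 nm

r_n = n²a₀/Z = 2² × 0.05292 / 8
    = 4 × 0.05292 / 8 = 0.02646 nm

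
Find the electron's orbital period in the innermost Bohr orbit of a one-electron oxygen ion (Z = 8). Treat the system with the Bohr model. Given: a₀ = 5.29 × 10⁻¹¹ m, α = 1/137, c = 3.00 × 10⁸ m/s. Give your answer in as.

2.37 as

r = n²a₀/Z = 1²·5.29 × 10⁻¹¹/8 = 6.61 × 10⁻¹² m
v = Zαc/n = 8·0.00730·3.00 × 10⁸/1 = 1.75 × 10⁷ m/s
T = 2πr/v = 2.37 × 10⁻¹⁸ s = 2.37 as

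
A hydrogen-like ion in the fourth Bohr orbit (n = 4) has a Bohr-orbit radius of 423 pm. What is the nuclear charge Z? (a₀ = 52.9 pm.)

2

r_n = n²a₀/Z ⇒ Z = n²a₀/r = 4² × 52.9 / 423 ≈ 2.00
Z = 2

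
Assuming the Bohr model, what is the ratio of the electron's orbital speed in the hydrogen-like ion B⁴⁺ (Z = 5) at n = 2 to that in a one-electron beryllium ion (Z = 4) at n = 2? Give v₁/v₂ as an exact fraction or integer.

v ∝ Z^1 · n^-1
v₁/v₂ = (5/4)^1 · (2/2)^-1 = 5/4

5/4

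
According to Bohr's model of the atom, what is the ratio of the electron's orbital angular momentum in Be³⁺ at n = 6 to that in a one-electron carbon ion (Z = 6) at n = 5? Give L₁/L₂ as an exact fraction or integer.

L = nℏ is independent of Z.
L₁/L₂ = n₁/n₂ = 6/5 = 6/5

6/5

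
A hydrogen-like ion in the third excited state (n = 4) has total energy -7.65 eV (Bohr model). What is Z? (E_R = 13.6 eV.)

E_n = −E_R Z²/n² ⇒ Z² = −E_n n²/E_R = 7.65 × 4² / 13.6 ≈ 9.00
Z = 3

3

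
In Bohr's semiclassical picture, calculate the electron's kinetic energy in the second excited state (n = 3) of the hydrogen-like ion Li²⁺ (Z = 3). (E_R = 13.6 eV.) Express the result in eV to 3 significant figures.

For a Coulomb orbit the virial theorem gives K = −E_n.
E_n = −E_R·Z²/n², so K = E_R·Z²/n² = 13.6 × 3²/3² = 13.6 eV

13.6 eV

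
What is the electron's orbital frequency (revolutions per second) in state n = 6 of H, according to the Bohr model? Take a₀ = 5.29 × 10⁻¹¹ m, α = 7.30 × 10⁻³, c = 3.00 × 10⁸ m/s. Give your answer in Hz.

3.05 × 10¹³ Hz

r = n²a₀/Z = 1.90 × 10⁻⁹ m, v = Zαc/n = 3.65 × 10⁵ m/s
f = v/(2πr) = 3.05 × 10¹³ Hz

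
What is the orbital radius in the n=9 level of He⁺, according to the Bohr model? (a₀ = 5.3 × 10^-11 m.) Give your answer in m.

2.1 × 10^-9 m

r_n = n²a₀/Z = 9² × 5.3 × 10^-11 / 2
    = 81 × 5.3 × 10^-11 / 2 = 2.1 × 10^-9 m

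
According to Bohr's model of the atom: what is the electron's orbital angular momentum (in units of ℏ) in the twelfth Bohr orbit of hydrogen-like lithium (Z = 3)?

L_n = nℏ, so L/ℏ = n = 12.

12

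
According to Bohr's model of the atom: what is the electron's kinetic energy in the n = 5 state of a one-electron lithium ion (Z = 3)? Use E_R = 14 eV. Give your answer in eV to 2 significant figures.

5.0 eV

For a Coulomb orbit the virial theorem gives K = −E_n.
E_n = −E_R·Z²/n², so K = E_R·Z²/n² = 14 × 3²/5² = 5.0 eV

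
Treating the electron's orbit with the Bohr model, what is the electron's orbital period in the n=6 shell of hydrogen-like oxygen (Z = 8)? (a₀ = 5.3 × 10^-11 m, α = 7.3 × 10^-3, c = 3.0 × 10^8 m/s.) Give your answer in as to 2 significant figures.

r = n²a₀/Z = 6²·5.3 × 10^-11/8 = 2.4 × 10^-10 m
v = Zαc/n = 8·0.0073·3.0 × 10^8/6 = 2.9 × 10^6 m/s
T = 2πr/v = 5.1 × 10^-16 s = 510 as

510 as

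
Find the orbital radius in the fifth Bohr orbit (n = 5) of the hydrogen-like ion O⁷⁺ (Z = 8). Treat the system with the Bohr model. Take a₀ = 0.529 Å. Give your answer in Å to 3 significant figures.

1.65 Å

r_n = n²a₀/Z = 5² × 0.529 / 8
    = 25 × 0.529 / 8 = 1.65 Å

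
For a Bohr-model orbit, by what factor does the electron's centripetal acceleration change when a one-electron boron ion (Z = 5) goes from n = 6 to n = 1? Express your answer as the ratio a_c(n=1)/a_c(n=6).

1296

a_c ∝ Z^3 · n^-4; with Z fixed, a_c ∝ n^-4.
a_c(n=1)/a_c(n=6) = (1/6)^-4 = 1296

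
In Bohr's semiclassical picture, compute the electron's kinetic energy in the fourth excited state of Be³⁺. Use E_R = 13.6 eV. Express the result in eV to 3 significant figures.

For a Coulomb orbit the virial theorem gives K = −E_n.
E_n = −E_R·Z²/n², so K = E_R·Z²/n² = 13.6 × 4²/5² = 8.70 eV

8.70 eV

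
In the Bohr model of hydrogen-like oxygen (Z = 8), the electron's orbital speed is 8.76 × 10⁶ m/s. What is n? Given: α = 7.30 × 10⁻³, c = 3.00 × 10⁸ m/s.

v_n = Zαc/n ⇒ n = Zαc/v = 8 × 0.00730 × 3.00 × 10⁸ / 8.76 × 10⁶ ≈ 2.00
n = 2

2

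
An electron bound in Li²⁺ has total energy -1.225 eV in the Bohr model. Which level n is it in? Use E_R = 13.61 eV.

10

E_n = −E_R Z²/n² ⇒ n² = E_R Z²/(−E_n) = 13.61 × 3² / 1.225 ≈ 99.99
n = 10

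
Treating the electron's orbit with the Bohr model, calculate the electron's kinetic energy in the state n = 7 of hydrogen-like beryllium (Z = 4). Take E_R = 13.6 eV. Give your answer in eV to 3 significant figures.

4.44 eV

For a Coulomb orbit the virial theorem gives K = −E_n.
E_n = −E_R·Z²/n², so K = E_R·Z²/n² = 13.6 × 4²/7² = 4.44 eV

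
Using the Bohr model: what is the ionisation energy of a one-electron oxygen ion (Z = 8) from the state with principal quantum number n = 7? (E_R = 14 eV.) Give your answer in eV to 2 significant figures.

18 eV

E_n = −E_R·Z²/n² = −14 × 8²/7² eV = -18 eV
Ionisation energy = −E_n = 18 eV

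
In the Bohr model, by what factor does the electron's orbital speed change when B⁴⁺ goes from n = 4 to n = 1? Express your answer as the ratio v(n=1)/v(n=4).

4

v ∝ Z^1 · n^-1; with Z fixed, v ∝ n^-1.
v(n=1)/v(n=4) = (1/4)^-1 = 4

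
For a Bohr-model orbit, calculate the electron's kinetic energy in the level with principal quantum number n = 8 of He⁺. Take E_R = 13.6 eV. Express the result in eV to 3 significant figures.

0.850 eV

For a Coulomb orbit the virial theorem gives K = −E_n.
E_n = −E_R·Z²/n², so K = E_R·Z²/n² = 13.6 × 2²/8² = 0.850 eV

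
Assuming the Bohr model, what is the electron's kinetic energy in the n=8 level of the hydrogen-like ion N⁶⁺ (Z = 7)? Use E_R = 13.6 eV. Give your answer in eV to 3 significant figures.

For a Coulomb orbit the virial theorem gives K = −E_n.
E_n = −E_R·Z²/n², so K = E_R·Z²/n² = 13.6 × 7²/8² = 10.4 eV

10.4 eV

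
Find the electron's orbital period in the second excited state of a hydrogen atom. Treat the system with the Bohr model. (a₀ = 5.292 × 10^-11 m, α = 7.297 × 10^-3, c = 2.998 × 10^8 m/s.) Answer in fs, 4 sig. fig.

4.104 fs

r = n²a₀/Z = 3²·5.292 × 10^-11/1 = 4.763 × 10^-10 m
v = Zαc/n = 1·0.007297·2.998 × 10^8/3 = 7.292 × 10^5 m/s
T = 2πr/v = 4.104 × 10^-15 s = 4.104 fs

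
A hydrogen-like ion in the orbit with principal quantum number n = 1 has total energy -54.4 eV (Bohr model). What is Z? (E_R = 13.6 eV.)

2

E_n = −E_R Z²/n² ⇒ Z² = −E_n n²/E_R = 54.4 × 1² / 13.6 ≈ 4.00
Z = 2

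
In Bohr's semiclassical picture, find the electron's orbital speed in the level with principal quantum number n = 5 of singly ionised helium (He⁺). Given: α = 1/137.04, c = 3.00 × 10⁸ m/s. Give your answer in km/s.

876 km/s

v_n = Zαc/n = 2 × 0.00730 × 3.00 × 10⁸ / 5
    = 876 km/s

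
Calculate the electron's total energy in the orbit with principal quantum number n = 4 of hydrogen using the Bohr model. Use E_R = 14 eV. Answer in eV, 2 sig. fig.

-0.88 eV

E_n = −E_R·Z²/n² = −14 × 1²/4² = -0.88 eV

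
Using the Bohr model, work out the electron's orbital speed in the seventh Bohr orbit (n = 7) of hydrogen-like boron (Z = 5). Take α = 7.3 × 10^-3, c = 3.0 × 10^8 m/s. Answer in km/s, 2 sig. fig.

1600 km/s

v_n = Zαc/n = 5 × 0.0073 × 3.0 × 10^8 / 7
    = 1600 km/s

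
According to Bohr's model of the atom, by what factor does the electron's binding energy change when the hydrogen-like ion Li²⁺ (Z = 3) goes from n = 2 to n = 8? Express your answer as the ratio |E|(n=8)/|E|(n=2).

1/16

|E| ∝ Z^2 · n^-2; with Z fixed, |E| ∝ n^-2.
|E|(n=8)/|E|(n=2) = (8/2)^-2 = 1/16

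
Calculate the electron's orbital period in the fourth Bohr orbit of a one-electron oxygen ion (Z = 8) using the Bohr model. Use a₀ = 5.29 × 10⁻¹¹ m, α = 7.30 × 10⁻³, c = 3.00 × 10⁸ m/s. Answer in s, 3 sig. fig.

r = n²a₀/Z = 4²·5.29 × 10⁻¹¹/8 = 1.06 × 10⁻¹⁰ m
v = Zαc/n = 8·0.00730·3.00 × 10⁸/4 = 4.38 × 10⁶ m/s
T = 2πr/v = 1.52 × 10⁻¹⁶ s

1.52 × 10⁻¹⁶ s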